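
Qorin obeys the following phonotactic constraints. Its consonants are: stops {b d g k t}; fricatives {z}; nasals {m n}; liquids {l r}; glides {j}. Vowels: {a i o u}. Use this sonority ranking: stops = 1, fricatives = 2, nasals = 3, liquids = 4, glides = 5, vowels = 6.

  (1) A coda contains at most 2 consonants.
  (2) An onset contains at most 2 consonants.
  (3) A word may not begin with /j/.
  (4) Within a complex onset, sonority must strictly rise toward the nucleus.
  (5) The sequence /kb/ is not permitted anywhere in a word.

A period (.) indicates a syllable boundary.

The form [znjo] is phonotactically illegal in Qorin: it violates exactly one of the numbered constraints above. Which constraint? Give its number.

[znjo]: syllable 1 onset /znj/ has 3 consonants (> 2).
This is a violation of constraint 2: "An onset contains at most 2 consonants."
The remaining constraints (1, 3, 4, 5) are satisfied.

2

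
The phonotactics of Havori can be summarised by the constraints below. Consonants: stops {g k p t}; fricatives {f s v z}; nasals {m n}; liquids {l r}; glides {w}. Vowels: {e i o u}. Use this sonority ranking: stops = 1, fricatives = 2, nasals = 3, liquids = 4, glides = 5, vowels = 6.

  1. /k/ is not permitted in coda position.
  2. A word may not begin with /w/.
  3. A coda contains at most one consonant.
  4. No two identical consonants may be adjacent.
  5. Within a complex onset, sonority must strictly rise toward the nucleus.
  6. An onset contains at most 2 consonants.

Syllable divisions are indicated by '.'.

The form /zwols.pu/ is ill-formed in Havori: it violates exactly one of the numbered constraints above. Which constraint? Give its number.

/zwols.pu/: syllable 1 coda /ls/ has 2 consonants (> 1).
This is a violation of constraint 3: "A coda contains at most one consonant."
The remaining constraints (1, 2, 4, 5, 6) are satisfied.

3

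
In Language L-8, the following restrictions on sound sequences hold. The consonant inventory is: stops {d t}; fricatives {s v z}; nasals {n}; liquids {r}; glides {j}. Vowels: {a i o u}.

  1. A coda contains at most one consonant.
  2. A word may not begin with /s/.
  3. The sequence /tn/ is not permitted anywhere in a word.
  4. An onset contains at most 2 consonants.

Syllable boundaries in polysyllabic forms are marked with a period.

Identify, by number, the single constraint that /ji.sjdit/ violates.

/ji.sjdit/: syllable 2 onset /sjd/ has 3 consonants (> 2).
This is a violation of constraint 4: "An onset contains at most 2 consonants."
The remaining constraints (1, 2, 3) are satisfied.

4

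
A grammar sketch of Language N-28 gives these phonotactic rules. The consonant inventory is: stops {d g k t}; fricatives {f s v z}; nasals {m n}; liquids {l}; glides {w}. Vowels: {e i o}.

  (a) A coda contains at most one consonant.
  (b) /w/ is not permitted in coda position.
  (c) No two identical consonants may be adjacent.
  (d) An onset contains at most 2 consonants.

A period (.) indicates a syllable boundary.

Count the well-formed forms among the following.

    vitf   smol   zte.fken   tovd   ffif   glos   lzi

4

vitf — violates constraint (a): syllable 1 coda /tf/ has 2 consonants (> 1) → ill-formed
smol — σ1 onset /sm/ (2C), coda /l/ ok → well-formed
zte.fken — σ1 onset /zt/ (2C), coda /∅/ ok; σ2 onset /fk/ (2C), coda /n/ ok → well-formed
tovd — violates constraint (a): syllable 1 coda /vd/ has 2 consonants (> 1) → ill-formed
ffif — violates constraint (c): adjacent identical consonants /ff/ → ill-formed
glos — σ1 onset /gl/ (2C), coda /s/ ok → well-formed
lzi — σ1 onset /lz/ (2C), coda /∅/ ok → well-formed
Well-formed: smol, zte.fken, glos, lzi → 4.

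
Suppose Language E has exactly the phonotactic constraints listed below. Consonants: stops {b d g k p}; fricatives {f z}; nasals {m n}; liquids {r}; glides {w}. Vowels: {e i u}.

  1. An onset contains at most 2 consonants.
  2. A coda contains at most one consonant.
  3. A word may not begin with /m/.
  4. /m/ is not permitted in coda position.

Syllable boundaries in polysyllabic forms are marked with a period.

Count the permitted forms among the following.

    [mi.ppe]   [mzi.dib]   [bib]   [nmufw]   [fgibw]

[mi.ppe] — violates constraint 3: word begins with /m/ → not permitted
[mzi.dib] — violates constraint 3: word begins with /m/ → not permitted
[bib] — σ1 onset /b/, coda /b/ ok → permitted
[nmufw] — violates constraint 2: syllable 1 coda /fw/ has 2 consonants (> 1) → not permitted
[fgibw] — violates constraint 2: syllable 1 coda /bw/ has 2 consonants (> 1) → not permitted
Permitted: [bib] → 1.

1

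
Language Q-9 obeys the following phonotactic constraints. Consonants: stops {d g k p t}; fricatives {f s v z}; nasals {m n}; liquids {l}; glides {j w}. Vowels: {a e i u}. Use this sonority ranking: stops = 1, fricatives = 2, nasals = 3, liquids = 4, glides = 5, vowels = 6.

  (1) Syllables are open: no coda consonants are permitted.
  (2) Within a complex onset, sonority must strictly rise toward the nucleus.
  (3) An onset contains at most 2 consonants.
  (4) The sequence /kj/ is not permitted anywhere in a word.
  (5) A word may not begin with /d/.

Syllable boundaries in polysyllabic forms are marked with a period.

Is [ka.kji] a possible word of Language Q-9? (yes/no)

no

[ka.kji] — violates constraint 4: contains banned sequence /kj/ → ill-formed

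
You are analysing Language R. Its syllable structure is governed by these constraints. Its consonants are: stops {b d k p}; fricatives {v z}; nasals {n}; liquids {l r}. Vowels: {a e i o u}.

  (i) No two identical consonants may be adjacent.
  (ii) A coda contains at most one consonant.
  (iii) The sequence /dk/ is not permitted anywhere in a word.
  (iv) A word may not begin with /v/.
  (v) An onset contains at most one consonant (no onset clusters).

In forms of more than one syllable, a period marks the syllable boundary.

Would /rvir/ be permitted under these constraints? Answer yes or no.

/rvir/ — violates constraint (v): syllable 1 onset /rv/ has 2 consonants (> 1) → not permitted

no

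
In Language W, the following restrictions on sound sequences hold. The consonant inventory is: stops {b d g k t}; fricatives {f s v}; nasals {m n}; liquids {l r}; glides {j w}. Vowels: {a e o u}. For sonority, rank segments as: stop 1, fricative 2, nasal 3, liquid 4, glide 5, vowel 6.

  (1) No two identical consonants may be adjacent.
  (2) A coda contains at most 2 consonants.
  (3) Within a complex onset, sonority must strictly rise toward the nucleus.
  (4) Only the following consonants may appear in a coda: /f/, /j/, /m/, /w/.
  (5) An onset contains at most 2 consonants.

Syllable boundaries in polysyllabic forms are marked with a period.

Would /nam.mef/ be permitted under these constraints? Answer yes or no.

no

/nam.mef/ — violates constraint 1: adjacent identical consonants /mm/ → not permitted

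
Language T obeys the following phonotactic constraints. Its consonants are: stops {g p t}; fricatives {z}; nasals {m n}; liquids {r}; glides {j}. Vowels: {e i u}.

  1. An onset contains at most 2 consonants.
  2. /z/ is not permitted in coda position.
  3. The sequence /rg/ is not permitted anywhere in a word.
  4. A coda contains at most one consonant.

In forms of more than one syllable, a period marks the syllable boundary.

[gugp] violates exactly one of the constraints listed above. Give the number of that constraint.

4

[gugp]: syllable 1 coda /gp/ has 2 consonants (> 1).
This is a violation of constraint 4: "A coda contains at most one consonant."
The remaining constraints (1, 2, 3) are satisfied.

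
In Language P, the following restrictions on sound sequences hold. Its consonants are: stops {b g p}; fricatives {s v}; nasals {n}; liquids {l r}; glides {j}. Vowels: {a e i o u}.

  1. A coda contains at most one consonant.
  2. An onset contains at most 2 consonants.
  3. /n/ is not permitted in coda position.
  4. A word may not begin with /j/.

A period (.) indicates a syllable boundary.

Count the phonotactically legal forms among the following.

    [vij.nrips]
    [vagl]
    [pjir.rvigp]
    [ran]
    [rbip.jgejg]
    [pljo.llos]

[vij.nrips] — violates constraint 1: syllable 2 coda /ps/ has 2 consonants (> 1) → phonotactically illegal
[vagl] — violates constraint 1: syllable 1 coda /gl/ has 2 consonants (> 1) → phonotactically illegal
[pjir.rvigp] — violates constraint 1: syllable 2 coda /gp/ has 2 consonants (> 1) → phonotactically illegal
[ran] — violates constraint 3: syllable 1 coda contains /n/ → phonotactically illegal
[rbip.jgejg] — violates constraint 1: syllable 2 coda /jg/ has 2 consonants (> 1) → phonotactically illegal
[pljo.llos] — violates constraint 2: syllable 1 onset /plj/ has 3 consonants (> 2) → phonotactically illegal
No form is phonotactically legal → 0.

0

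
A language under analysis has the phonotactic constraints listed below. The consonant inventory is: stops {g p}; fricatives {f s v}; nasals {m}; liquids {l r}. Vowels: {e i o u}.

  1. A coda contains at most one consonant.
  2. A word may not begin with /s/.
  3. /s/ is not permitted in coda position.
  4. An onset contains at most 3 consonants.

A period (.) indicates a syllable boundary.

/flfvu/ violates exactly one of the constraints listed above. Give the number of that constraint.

4

/flfvu/: syllable 1 onset /flfv/ has 4 consonants (> 3).
This is a violation of constraint 4: "An onset contains at most 3 consonants."
The remaining constraints (1, 2, 3) are satisfied.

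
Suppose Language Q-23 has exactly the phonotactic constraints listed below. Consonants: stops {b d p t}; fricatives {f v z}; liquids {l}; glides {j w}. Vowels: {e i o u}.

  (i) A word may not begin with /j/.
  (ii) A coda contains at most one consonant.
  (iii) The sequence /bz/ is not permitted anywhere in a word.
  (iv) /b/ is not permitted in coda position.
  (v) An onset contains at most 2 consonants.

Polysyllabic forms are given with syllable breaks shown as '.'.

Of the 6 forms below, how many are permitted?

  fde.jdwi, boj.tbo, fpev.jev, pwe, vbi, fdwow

4

fde.jdwi — violates constraint (v): syllable 2 onset /jdw/ has 3 consonants (> 2) → not permitted
boj.tbo — σ1 onset /b/, coda /j/ ok; σ2 onset /tb/ (2C), coda /∅/ ok → permitted
fpev.jev — σ1 onset /fp/ (2C), coda /v/ ok; σ2 onset /j/, coda /v/ ok → permitted
pwe — σ1 onset /pw/ (2C), coda /∅/ ok → permitted
vbi — σ1 onset /vb/ (2C), coda /∅/ ok → permitted
fdwow — violates constraint (v): syllable 1 onset /fdw/ has 3 consonants (> 2) → not permitted
Permitted: boj.tbo, fpev.jev, pwe, vbi → 4.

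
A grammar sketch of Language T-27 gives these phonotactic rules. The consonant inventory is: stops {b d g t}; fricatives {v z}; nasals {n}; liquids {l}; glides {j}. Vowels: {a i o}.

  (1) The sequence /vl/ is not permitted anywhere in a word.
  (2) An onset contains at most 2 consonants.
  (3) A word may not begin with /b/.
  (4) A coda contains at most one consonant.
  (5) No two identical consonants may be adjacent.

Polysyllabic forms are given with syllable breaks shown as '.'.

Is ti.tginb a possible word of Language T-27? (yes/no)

no

ti.tginb — violates constraint 4: syllable 2 coda /nb/ has 2 consonants (> 1) → illicit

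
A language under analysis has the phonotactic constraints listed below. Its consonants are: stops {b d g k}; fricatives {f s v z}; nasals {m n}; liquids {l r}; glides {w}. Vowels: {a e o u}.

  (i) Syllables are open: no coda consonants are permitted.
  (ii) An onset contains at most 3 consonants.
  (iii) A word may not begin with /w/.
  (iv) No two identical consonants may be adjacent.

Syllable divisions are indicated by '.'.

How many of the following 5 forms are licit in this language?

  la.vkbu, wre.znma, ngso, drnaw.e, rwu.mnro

la.vkbu — σ1 onset /l/, coda /∅/ ok; σ2 onset /vkb/ (3C), coda /∅/ ok → licit
wre.znma — violates constraint (iii): word begins with /w/ → illicit
ngso — σ1 onset /ngs/ (3C), coda /∅/ ok → licit
drnaw.e — violates constraint (i): syllable 1 coda /w/ has 1 consonant (> 0) → illicit
rwu.mnro — σ1 onset /rw/ (2C), coda /∅/ ok; σ2 onset /mnr/ (3C), coda /∅/ ok → licit
Licit: la.vkbu, ngso, rwu.mnro → 3.

3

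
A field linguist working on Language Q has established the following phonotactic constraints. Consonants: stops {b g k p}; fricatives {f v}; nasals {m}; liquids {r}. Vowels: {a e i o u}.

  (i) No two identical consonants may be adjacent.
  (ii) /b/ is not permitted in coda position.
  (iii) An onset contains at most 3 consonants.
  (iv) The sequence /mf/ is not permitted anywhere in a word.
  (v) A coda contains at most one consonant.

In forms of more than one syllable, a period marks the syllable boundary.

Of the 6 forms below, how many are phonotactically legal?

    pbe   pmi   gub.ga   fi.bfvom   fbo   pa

pbe — σ1 onset /pb/ (2C), coda /∅/ ok → phonotactically legal
pmi — σ1 onset /pm/ (2C), coda /∅/ ok → phonotactically legal
gub.ga — violates constraint (ii): syllable 1 coda contains /b/ → phonotactically illegal
fi.bfvom — σ1 onset /f/, coda /∅/ ok; σ2 onset /bfv/ (3C), coda /m/ ok → phonotactically legal
fbo — σ1 onset /fb/ (2C), coda /∅/ ok → phonotactically legal
pa — σ1 onset /p/, coda /∅/ ok → phonotactically legal
Phonotactically legal: pbe, pmi, fi.bfvom, fbo, pa → 5.

5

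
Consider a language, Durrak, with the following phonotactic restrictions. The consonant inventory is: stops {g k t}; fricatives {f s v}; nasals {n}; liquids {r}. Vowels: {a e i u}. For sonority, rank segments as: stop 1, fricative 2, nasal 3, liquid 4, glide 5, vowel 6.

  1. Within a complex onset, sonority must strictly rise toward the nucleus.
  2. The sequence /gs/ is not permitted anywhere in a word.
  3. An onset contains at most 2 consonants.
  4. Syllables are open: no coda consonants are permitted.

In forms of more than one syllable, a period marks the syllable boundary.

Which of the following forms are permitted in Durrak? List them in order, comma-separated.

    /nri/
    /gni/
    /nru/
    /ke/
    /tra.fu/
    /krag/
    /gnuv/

/nri/, /gni/, /nru/, /ke/, /tra.fu/

/nri/ — σ1 onset /nr/ (3→4 rises), coda /∅/ ok → permitted
/gni/ — σ1 onset /gn/ (1→3 rises), coda /∅/ ok → permitted
/nru/ — σ1 onset /nr/ (3→4 rises), coda /∅/ ok → permitted
/ke/ — σ1 onset /k/, coda /∅/ ok → permitted
/tra.fu/ — σ1 onset /tr/ (1→4 rises), coda /∅/ ok; σ2 onset /f/, coda /∅/ ok → permitted
/krag/ — violates constraint 4: syllable 1 coda /g/ has 1 consonant (> 0) → not permitted
/gnuv/ — violates constraint 4: syllable 1 coda /v/ has 1 consonant (> 0) → not permitted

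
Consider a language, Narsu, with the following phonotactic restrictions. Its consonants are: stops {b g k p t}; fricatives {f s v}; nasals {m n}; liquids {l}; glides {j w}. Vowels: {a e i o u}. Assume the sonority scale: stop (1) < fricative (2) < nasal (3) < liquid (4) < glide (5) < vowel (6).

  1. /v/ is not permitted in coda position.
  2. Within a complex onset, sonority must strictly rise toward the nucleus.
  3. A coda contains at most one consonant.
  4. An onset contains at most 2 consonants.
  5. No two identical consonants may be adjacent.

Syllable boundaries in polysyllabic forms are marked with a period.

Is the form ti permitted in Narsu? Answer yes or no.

ti — σ1 onset /t/, coda /∅/ ok → permitted

yes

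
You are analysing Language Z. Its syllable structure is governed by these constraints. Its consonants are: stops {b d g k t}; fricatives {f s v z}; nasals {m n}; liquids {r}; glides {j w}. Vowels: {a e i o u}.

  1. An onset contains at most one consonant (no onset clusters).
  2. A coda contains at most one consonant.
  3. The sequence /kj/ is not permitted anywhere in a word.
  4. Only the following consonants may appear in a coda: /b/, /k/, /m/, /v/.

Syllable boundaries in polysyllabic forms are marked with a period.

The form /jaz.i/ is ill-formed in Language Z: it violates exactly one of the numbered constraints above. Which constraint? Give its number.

/jaz.i/: syllable 1 coda contains /z/, which is not a licensed coda consonant.
This is a violation of constraint 4: "Only the following consonants may appear in a coda: /b/, /k/, /m/, /v/."
The remaining constraints (1, 2, 3) are satisfied.

4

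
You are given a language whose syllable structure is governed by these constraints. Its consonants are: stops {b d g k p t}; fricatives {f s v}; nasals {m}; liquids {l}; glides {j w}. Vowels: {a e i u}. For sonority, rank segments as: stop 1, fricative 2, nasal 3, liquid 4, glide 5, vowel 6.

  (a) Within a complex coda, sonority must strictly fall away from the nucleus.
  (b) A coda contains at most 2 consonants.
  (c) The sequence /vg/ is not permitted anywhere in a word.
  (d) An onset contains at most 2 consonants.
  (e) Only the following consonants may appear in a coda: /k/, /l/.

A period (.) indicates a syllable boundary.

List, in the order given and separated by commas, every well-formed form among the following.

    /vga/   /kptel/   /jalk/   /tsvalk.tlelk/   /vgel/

/vga/ — violates constraint (c): contains banned sequence /vg/ → ill-formed
/kptel/ — violates constraint (d): syllable 1 onset /kpt/ has 3 consonants (> 2) → ill-formed
/jalk/ — σ1 onset /j/, coda /lk/ (4→1 falls) ok → well-formed
/tsvalk.tlelk/ — violates constraint (d): syllable 1 onset /tsv/ has 3 consonants (> 2) → ill-formed
/vgel/ — violates constraint (c): contains banned sequence /vg/ → ill-formed

/jalk/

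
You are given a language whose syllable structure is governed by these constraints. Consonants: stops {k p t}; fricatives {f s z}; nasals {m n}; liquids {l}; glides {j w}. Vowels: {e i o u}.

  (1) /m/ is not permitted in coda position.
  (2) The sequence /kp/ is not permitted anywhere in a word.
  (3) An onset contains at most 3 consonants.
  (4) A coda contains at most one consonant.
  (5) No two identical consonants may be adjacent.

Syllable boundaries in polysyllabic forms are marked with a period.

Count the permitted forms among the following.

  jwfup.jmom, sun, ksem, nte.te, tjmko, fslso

2

jwfup.jmom — violates constraint 1: syllable 2 coda contains /m/ → not permitted
sun — σ1 onset /s/, coda /n/ ok → permitted
ksem — violates constraint 1: syllable 1 coda contains /m/ → not permitted
nte.te — σ1 onset /nt/ (2C), coda /∅/ ok; σ2 onset /t/, coda /∅/ ok → permitted
tjmko — violates constraint 3: syllable 1 onset /tjmk/ has 4 consonants (> 3) → not permitted
fslso — violates constraint 3: syllable 1 onset /fsls/ has 4 consonants (> 3) → not permitted
Permitted: sun, nte.te → 2.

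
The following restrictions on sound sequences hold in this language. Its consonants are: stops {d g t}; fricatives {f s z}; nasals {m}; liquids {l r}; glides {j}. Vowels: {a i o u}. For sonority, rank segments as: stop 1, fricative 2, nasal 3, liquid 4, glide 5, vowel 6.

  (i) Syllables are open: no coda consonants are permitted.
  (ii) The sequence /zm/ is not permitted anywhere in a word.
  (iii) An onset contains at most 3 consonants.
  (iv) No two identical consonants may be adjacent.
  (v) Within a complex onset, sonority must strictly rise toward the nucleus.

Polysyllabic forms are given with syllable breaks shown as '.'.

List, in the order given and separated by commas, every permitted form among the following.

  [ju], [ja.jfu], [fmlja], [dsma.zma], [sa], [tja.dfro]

[ju] — σ1 onset /j/, coda /∅/ ok → permitted
[ja.jfu] — violates constraint (v): syllable 2 onset /jf/: /j/ (glide, 5) → /f/ (fricative, 2) does not rise → not permitted
[fmlja] — violates constraint (iii): syllable 1 onset /fmlj/ has 4 consonants (> 3) → not permitted
[dsma.zma] — violates constraint (ii): contains banned sequence /zm/ → not permitted
[sa] — σ1 onset /s/, coda /∅/ ok → permitted
[tja.dfro] — σ1 onset /tj/ (1→5 rises), coda /∅/ ok; σ2 onset /dfr/ (1→2→4 rises), coda /∅/ ok → permitted

[ju], [sa], [tja.dfro]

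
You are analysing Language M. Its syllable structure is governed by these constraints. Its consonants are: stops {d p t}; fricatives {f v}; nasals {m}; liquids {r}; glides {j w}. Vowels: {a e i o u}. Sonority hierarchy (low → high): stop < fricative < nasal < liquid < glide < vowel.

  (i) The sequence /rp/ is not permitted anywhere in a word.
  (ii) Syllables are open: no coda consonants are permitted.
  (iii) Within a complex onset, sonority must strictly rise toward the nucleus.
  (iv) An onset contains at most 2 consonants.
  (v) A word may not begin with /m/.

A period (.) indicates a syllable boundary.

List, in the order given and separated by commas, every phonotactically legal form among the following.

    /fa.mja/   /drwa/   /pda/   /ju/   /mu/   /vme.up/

/fa.mja/ — σ1 onset /f/, coda /∅/ ok; σ2 onset /mj/ (3→5 rises), coda /∅/ ok → phonotactically legal
/drwa/ — violates constraint (iv): syllable 1 onset /drw/ has 3 consonants (> 2) → phonotactically illegal
/pda/ — violates constraint (iii): syllable 1 onset /pd/: /p/ (stop, 1) → /d/ (stop, 1) does not rise → phonotactically illegal
/ju/ — σ1 onset /j/, coda /∅/ ok → phonotactically legal
/mu/ — violates constraint (v): word begins with /m/ → phonotactically illegal
/vme.up/ — violates constraint (ii): syllable 2 coda /p/ has 1 consonant (> 0) → phonotactically illegal

/fa.mja/, /ju/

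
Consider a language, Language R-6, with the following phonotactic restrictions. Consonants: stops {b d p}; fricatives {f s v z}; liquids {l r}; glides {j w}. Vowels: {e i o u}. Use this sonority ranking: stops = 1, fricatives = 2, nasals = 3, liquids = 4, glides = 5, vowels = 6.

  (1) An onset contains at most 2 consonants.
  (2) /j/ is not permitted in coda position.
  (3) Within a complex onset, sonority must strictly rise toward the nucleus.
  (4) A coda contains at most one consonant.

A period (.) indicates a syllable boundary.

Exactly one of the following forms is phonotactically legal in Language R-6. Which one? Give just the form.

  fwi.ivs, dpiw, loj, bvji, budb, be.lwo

be.lwo

fwi.ivs — violates constraint 4: syllable 2 coda /vs/ has 2 consonants (> 1) → phonotactically illegal
dpiw — violates constraint 3: syllable 1 onset /dp/: /d/ (stop, 1) → /p/ (stop, 1) does not rise → phonotactically illegal
loj — violates constraint 2: syllable 1 coda contains /j/ → phonotactically illegal
bvji — violates constraint 1: syllable 1 onset /bvj/ has 3 consonants (> 2) → phonotactically illegal
budb — violates constraint 4: syllable 1 coda /db/ has 2 consonants (> 1) → phonotactically illegal
be.lwo — σ1 onset /b/, coda /∅/ ok; σ2 onset /lw/ (4→5 rises), coda /∅/ ok → phonotactically legal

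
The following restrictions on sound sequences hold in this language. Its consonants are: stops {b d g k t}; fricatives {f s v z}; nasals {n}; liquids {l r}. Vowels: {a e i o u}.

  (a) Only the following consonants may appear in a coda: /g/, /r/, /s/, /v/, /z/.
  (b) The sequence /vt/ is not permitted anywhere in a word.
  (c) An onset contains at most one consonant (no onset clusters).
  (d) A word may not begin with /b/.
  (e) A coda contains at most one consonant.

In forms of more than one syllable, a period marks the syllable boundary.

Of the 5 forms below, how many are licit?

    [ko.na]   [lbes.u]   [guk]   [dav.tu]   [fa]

[ko.na] — σ1 onset /k/, coda /∅/ ok; σ2 onset /n/, coda /∅/ ok → licit
[lbes.u] — violates constraint (c): syllable 1 onset /lb/ has 2 consonants (> 1) → illicit
[guk] — violates constraint (a): syllable 1 coda contains /k/, which is not a licensed coda consonant → illicit
[dav.tu] — violates constraint (b): contains banned sequence /vt/ → illicit
[fa] — σ1 onset /f/, coda /∅/ ok → licit
Licit: [ko.na], [fa] → 2.

2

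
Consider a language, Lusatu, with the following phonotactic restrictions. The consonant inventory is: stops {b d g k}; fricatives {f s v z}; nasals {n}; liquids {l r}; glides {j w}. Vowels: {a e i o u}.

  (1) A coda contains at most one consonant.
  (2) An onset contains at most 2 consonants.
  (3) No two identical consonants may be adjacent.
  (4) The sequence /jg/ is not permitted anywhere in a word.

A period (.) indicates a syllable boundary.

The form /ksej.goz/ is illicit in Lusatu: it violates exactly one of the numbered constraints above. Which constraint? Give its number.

/ksej.goz/: contains banned sequence /jg/.
This is a violation of constraint 4: "The sequence /jg/ is not permitted anywhere in a word."
The remaining constraints (1, 2, 3) are satisfied.

4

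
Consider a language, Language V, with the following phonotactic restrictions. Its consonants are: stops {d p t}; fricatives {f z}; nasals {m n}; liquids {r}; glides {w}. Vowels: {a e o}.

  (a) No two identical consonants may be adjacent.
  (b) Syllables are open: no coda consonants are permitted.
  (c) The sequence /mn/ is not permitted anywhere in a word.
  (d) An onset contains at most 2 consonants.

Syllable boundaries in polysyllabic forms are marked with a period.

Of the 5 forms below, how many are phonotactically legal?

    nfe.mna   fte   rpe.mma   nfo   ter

nfe.mna — violates constraint (c): contains banned sequence /mn/ → phonotactically illegal
fte — σ1 onset /ft/ (2C), coda /∅/ ok → phonotactically legal
rpe.mma — violates constraint (a): adjacent identical consonants /mm/ → phonotactically illegal
nfo — σ1 onset /nf/ (2C), coda /∅/ ok → phonotactically legal
ter — violates constraint (b): syllable 1 coda /r/ has 1 consonant (> 0) → phonotactically illegal
Phonotactically legal: fte, nfo → 2.

2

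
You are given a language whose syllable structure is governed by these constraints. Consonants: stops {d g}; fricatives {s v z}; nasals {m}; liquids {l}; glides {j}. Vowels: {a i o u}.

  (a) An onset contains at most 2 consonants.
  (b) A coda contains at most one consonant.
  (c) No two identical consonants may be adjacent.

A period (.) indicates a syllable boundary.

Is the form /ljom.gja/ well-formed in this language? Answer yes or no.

yes

/ljom.gja/ — σ1 onset /lj/ (2C), coda /m/ ok; σ2 onset /gj/ (2C), coda /∅/ ok → well-formed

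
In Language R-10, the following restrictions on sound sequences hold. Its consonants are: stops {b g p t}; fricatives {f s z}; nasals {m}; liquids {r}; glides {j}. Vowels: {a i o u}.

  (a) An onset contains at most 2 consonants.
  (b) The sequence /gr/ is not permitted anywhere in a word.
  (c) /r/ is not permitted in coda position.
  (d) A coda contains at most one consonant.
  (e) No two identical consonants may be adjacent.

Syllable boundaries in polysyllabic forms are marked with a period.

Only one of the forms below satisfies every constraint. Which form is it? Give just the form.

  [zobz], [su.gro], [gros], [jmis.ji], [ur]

[zobz] — violates constraint (d): syllable 1 coda /bz/ has 2 consonants (> 1) → not permitted
[su.gro] — violates constraint (b): contains banned sequence /gr/ → not permitted
[gros] — violates constraint (b): contains banned sequence /gr/ → not permitted
[jmis.ji] — σ1 onset /jm/ (2C), coda /s/ ok; σ2 onset /j/, coda /∅/ ok → permitted
[ur] — violates constraint (c): syllable 1 coda contains /r/ → not permitted

[jmis.ji]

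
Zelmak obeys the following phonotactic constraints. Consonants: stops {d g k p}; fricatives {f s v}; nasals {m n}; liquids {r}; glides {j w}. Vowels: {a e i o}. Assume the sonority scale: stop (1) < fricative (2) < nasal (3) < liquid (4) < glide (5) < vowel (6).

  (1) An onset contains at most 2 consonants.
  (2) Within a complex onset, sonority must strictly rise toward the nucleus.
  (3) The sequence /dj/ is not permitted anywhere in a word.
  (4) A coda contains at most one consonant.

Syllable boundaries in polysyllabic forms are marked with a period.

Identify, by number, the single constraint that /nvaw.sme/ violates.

2

/nvaw.sme/: syllable 1 onset /nv/: /n/ (nasal, 3) → /v/ (fricative, 2) does not rise.
This is a violation of constraint 2: "Within a complex onset, sonority must strictly rise toward the nucleus."
The remaining constraints (1, 3, 4) are satisfied.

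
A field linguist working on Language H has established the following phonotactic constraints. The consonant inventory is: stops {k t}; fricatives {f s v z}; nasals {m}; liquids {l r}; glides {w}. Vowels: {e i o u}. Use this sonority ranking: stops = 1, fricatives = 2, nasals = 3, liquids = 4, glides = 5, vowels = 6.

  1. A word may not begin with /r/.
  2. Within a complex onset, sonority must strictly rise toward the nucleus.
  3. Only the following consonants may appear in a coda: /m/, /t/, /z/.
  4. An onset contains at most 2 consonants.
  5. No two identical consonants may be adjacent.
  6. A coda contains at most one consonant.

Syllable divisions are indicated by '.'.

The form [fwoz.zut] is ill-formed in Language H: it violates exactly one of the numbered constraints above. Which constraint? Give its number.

[fwoz.zut]: adjacent identical consonants /zz/.
This is a violation of constraint 5: "No two identical consonants may be adjacent."
The remaining constraints (1, 2, 3, 4, 6) are satisfied.

5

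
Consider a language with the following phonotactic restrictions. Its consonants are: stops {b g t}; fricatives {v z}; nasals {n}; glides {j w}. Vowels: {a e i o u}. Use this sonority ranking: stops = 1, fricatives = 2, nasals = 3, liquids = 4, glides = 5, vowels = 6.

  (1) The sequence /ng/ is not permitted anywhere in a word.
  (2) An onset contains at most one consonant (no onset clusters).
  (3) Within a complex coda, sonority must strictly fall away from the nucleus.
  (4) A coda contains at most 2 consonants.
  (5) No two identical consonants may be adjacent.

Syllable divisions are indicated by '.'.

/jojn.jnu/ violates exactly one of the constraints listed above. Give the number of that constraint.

/jojn.jnu/: syllable 2 onset /jn/ has 2 consonants (> 1).
This is a violation of constraint 2: "An onset contains at most one consonant (no onset clusters)."
The remaining constraints (1, 3, 4, 5) are satisfied.

2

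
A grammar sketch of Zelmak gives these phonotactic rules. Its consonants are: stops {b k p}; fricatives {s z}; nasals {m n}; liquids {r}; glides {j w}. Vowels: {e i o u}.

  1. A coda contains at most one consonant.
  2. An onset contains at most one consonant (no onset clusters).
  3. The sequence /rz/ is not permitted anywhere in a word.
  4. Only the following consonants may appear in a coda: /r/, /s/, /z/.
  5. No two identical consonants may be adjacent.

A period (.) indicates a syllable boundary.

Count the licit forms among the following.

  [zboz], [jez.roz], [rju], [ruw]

1

[zboz] — violates constraint 2: syllable 1 onset /zb/ has 2 consonants (> 1) → illicit
[jez.roz] — σ1 onset /j/, coda /z/ ok; σ2 onset /r/, coda /z/ ok → licit
[rju] — violates constraint 2: syllable 1 onset /rj/ has 2 consonants (> 1) → illicit
[ruw] — violates constraint 4: syllable 1 coda contains /w/, which is not a licensed coda consonant → illicit
Licit: [jez.roz] → 1.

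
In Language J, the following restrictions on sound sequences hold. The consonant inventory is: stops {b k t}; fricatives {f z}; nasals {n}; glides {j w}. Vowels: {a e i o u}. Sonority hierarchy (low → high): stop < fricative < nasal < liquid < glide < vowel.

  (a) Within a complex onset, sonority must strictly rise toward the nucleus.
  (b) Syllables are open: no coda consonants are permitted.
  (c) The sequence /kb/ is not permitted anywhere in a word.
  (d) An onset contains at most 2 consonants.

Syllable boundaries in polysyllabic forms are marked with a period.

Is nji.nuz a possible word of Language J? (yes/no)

no

nji.nuz — violates constraint (b): syllable 2 coda /z/ has 1 consonant (> 0) → illicit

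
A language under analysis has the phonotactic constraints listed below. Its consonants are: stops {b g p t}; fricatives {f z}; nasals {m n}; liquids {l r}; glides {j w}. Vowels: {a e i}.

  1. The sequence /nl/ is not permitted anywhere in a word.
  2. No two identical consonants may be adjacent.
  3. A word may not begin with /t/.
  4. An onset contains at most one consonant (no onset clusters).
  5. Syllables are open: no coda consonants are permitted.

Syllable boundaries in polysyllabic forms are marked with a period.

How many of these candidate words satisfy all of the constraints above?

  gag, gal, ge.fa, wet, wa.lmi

1

gag — violates constraint 5: syllable 1 coda /g/ has 1 consonant (> 0) → not permitted
gal — violates constraint 5: syllable 1 coda /l/ has 1 consonant (> 0) → not permitted
ge.fa — σ1 onset /g/, coda /∅/ ok; σ2 onset /f/, coda /∅/ ok → permitted
wet — violates constraint 5: syllable 1 coda /t/ has 1 consonant (> 0) → not permitted
wa.lmi — violates constraint 4: syllable 2 onset /lm/ has 2 consonants (> 1) → not permitted
Permitted: ge.fa → 1.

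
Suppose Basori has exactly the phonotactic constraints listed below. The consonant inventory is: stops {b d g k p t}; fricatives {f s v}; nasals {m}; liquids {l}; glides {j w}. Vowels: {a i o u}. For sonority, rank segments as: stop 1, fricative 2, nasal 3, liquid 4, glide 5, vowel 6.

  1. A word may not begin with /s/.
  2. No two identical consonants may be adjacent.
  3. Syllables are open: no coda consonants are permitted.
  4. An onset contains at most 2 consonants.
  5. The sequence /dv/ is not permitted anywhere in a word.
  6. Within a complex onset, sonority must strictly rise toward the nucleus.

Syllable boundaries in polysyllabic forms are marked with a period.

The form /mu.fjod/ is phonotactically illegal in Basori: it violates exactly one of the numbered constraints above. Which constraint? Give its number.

/mu.fjod/: syllable 2 coda /d/ has 1 consonant (> 0).
This is a violation of constraint 3: "Syllables are open: no coda consonants are permitted."
The remaining constraints (1, 2, 4, 5, 6) are satisfied.

3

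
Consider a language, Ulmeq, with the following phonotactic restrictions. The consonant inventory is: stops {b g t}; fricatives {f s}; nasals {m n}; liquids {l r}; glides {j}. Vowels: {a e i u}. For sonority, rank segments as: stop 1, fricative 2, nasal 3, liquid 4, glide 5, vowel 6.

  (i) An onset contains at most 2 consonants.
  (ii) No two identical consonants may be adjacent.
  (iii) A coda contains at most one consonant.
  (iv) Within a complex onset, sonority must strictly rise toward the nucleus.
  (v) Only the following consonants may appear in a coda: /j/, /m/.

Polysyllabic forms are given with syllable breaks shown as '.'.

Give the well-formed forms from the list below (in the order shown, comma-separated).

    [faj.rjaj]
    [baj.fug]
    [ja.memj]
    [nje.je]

[faj.rjaj] — σ1 onset /f/, coda /j/ ok; σ2 onset /rj/ (4→5 rises), coda /j/ ok → well-formed
[baj.fug] — violates constraint (v): syllable 2 coda contains /g/, which is not a licensed coda consonant → ill-formed
[ja.memj] — violates constraint (iii): syllable 2 coda /mj/ has 2 consonants (> 1) → ill-formed
[nje.je] — σ1 onset /nj/ (3→5 rises), coda /∅/ ok; σ2 onset /j/, coda /∅/ ok → well-formed

[faj.rjaj], [nje.je]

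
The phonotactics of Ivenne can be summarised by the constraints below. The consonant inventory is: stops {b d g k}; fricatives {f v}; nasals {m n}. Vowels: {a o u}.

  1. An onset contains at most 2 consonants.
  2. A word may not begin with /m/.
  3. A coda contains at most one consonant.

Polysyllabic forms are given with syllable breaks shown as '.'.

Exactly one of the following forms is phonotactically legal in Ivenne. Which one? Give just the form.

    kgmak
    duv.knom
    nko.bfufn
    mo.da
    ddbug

duv.knom

kgmak — violates constraint 1: syllable 1 onset /kgm/ has 3 consonants (> 2) → phonotactically illegal
duv.knom — σ1 onset /d/, coda /v/ ok; σ2 onset /kn/ (2C), coda /m/ ok → phonotactically legal
nko.bfufn — violates constraint 3: syllable 2 coda /fn/ has 2 consonants (> 1) → phonotactically illegal
mo.da — violates constraint 2: word begins with /m/ → phonotactically illegal
ddbug — violates constraint 1: syllable 1 onset /ddb/ has 3 consonants (> 2) → phonotactically illegal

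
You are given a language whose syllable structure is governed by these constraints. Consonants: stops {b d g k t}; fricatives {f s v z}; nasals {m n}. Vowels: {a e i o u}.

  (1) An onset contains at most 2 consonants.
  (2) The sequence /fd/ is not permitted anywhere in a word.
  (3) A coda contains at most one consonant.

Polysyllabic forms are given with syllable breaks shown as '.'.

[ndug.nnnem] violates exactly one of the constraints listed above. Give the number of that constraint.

1

[ndug.nnnem]: syllable 2 onset /nnn/ has 3 consonants (> 2).
This is a violation of constraint 1: "An onset contains at most 2 consonants."
The remaining constraints (2, 3) are satisfied.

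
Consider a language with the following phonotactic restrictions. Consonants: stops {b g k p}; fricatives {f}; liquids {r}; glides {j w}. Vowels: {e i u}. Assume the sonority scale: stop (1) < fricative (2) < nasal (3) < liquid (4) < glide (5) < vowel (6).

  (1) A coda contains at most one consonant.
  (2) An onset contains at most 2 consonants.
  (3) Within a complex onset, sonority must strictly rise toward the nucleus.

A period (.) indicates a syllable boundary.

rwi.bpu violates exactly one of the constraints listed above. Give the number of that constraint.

3

rwi.bpu: syllable 2 onset /bp/: /b/ (stop, 1) → /p/ (stop, 1) does not rise.
This is a violation of constraint 3: "Within a complex onset, sonority must strictly rise toward the nucleus."
The remaining constraints (1, 2) are satisfied.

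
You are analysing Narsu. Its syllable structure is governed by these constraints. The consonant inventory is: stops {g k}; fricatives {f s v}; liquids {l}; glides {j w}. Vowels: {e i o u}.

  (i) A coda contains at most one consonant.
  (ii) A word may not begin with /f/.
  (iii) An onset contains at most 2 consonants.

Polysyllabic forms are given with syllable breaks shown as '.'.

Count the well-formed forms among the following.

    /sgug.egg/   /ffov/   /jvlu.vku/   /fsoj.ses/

/sgug.egg/ — violates constraint (i): syllable 2 coda /gg/ has 2 consonants (> 1) → ill-formed
/ffov/ — violates constraint (ii): word begins with /f/ → ill-formed
/jvlu.vku/ — violates constraint (iii): syllable 1 onset /jvl/ has 3 consonants (> 2) → ill-formed
/fsoj.ses/ — violates constraint (ii): word begins with /f/ → ill-formed
No form is well-formed → 0.

0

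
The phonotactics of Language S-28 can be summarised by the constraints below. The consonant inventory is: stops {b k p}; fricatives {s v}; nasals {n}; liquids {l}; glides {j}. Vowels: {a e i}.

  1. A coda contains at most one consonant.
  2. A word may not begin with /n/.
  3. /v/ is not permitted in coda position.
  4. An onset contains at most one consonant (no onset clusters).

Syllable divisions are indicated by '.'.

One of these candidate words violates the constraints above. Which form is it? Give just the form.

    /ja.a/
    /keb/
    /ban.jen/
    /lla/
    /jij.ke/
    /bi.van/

/ja.a/ — σ1 onset /j/, coda /∅/ ok; σ2 onset /∅/, coda /∅/ ok → phonotactically legal
/keb/ — σ1 onset /k/, coda /b/ ok → phonotactically legal
/ban.jen/ — σ1 onset /b/, coda /n/ ok; σ2 onset /j/, coda /n/ ok → phonotactically legal
/lla/ — violates constraint 4: syllable 1 onset /ll/ has 2 consonants (> 1) → phonotactically illegal
/jij.ke/ — σ1 onset /j/, coda /j/ ok; σ2 onset /k/, coda /∅/ ok → phonotactically legal
/bi.van/ — σ1 onset /b/, coda /∅/ ok; σ2 onset /v/, coda /n/ ok → phonotactically legal

/lla/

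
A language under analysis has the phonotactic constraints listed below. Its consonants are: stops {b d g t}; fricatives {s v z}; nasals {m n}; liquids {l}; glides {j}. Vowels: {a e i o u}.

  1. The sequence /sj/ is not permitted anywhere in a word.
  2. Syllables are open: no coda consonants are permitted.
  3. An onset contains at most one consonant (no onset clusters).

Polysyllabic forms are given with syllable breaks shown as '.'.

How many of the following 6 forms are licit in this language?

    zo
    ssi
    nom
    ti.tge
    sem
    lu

2

zo — σ1 onset /z/, coda /∅/ ok → licit
ssi — violates constraint 3: syllable 1 onset /ss/ has 2 consonants (> 1) → illicit
nom — violates constraint 2: syllable 1 coda /m/ has 1 consonant (> 0) → illicit
ti.tge — violates constraint 3: syllable 2 onset /tg/ has 2 consonants (> 1) → illicit
sem — violates constraint 2: syllable 1 coda /m/ has 1 consonant (> 0) → illicit
lu — σ1 onset /l/, coda /∅/ ok → licit
Licit: zo, lu → 2.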